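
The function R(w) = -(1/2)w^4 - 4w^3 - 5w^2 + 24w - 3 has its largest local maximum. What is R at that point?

Critical points: R'(w) = -2w^3 - 12w^2 - 10w + 24 vanishes at w = -4, -3, 1.
Since R''(w) = -6w^2 - 24w - 10, we get R''(-4) = -10 < 0 ⇒ local maximum; R''(-3) = 8 > 0 ⇒ local minimum; R''(1) = -40 < 0 ⇒ local maximum.
So the largest local maximum value is R(1) = 23/2.

23/2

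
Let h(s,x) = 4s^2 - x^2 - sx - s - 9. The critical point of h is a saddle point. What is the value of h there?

∂h/∂s = 8s - x - 1 = 0 and ∂h/∂x = -s - 2x = 0, so (s, x) = (2/17, -1/17).
The Hessian has h_{ss} = 8, h_{xx} = -2, h_{sx} = -1, giving D = -17 < 0, so the point is a saddle point.
h(2/17, -1/17) = -154/17.

-154/17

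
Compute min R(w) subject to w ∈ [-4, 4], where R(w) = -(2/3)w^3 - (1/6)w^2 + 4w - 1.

-91/3

The derivative is -2w^2 - (1/3)w + 4, which vanishes at w = -3/2 and w = 4/3.
Compare values at every candidate in [-4, 4]: R(-4) = 23,  R(-3/2) = -41/8,  R(4/3) = 199/81,  R(4) = -91/3.
Hence the absolute minimum is -91/3 at w = 4.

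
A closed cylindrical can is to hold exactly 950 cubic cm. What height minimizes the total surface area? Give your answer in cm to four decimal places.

With radius r and height h, πr²h = 950 so h = 950/(πr²), and S(r) = 2πr² + 2πrh = 2πr² + 2·950/r.
S'(r) = 4πr − 2·950/r² = 0 ⇒ r³ = 950/(2π), so r ≈ 5.3274 and h = 2r ≈ 10.6548.
S''(r) = 4π + 4·950/r³ > 0, so this is the minimum; S ≈ 534.9711.

10.6548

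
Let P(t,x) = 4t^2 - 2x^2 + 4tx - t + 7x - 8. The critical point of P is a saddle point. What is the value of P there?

-27/8

∂P/∂t = 8t + 4x - 1 = 0 and ∂P/∂x = 4t - 4x + 7 = 0, so (t, x) = (-1/2, 5/4).
The Hessian has P_{tt} = 8, P_{xx} = -4, P_{tx} = 4, giving D = -48 < 0, so the point is a saddle point.
P(-1/2, 5/4) = -27/8.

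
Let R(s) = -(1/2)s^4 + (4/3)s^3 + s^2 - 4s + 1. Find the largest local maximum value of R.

25/6

Critical points: R'(s) = -2s^3 + 4s^2 + 2s - 4 vanishes at s = -1, 1, 2.
R''(s) = -6s^2 + 8s + 2. R''(-1) = -12 < 0 ⇒ local maximum; R''(1) = 4 > 0 ⇒ local minimum; R''(2) = -6 < 0 ⇒ local maximum.
The largest local maximum is R(-1) = 25/6.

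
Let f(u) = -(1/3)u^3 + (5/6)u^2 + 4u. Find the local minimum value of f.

f'(u) = -u^2 + (5/3)u + 4. Setting f'(u) = 0 gives u ∈ {-4/3, 3}.
Since f''(u) = -2u + 5/3, we get f''(-4/3) = 13/3 > 0 ⇒ local minimum; f''(3) = -13/3 < 0 ⇒ local maximum.
Thus f has its local minimum at u = -4/3, with value -248/81.

-248/81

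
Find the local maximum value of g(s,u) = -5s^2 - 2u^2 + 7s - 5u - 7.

∂g/∂s = -10s + 7 = 0 and ∂g/∂u = -4u - 5 = 0, so (s, u) = (7/10, -5/4).
The Hessian has g_{ss} = -10, g_{uu} = -4, g_{su} = 0, giving D = 40 > 0 with g_{ss} < 0, so the point is a local maximum.
g(7/10, -5/4) = -57/40.

-57/40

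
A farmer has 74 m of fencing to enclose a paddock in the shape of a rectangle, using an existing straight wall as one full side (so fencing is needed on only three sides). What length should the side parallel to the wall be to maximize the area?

37

Let the sides perpendicular to the wall have length x and the parallel side y, so 2x + y = 74 and the area is A = xy = x(74 − 2x).
A'(x) = 74 − 4x = 0 gives x = 37/2, and A''(x) = −4 < 0 confirms a maximum.
Then y = 74 − 2·37/2 = 37 and A = 1369/2.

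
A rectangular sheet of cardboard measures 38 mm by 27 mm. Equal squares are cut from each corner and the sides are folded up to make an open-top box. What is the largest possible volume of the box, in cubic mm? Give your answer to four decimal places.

With cut size x, the volume is V(x) = x(38 − 2x)(27 − 2x) for 0 < x < 13.5.
V'(x) = 12x^2 − 260x + 1026. Setting V'(x) = 0 gives x ≈ 5.1888 (the root in (0, 13.5)).
V''(x) = 24x − 260 is negative there, so this is the maximum; V ≈ 2382.4405.

2382.4405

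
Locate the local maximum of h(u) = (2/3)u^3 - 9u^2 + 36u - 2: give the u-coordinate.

3

h'(u) = 2u^2 - 18u + 36. Setting h'(u) = 0 gives u ∈ {3, 6}.
h''(u) = 4u - 18. h''(3) = -6 < 0 ⇒ local maximum; h''(6) = 6 > 0 ⇒ local minimum.
Thus h has its local maximum at u = 3, with value 43.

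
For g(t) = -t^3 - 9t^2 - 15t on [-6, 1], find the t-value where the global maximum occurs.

Differentiating, g'(t) = -3t^2 - 18t - 15; which vanishes at t = -5 and t = -1.
Compare values at every candidate in [-6, 1]: g(-6) = -18,  g(-5) = -25,  g(-1) = 7,  g(1) = -25.
Hence the absolute maximum is 7 at t = -1.

-1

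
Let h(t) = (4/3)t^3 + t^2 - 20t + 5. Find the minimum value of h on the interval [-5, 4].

h'(t) = 4t^2 + 2t - 20, which vanishes at t = -5/2 and t = 2.
Candidates: h(-5) = -110/3, h(-5/2) = 485/12, h(2) = -61/3, h(4) = 79/3.
So the minimum is h(-5) = -110/3.

-110/3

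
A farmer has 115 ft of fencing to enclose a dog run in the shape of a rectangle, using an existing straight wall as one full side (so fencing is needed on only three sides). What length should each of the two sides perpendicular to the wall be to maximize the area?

115/4

Let the sides perpendicular to the wall have length x and the parallel side y, so 2x + y = 115 and the area is A = xy = x(115 − 2x).
A'(x) = 115 − 4x = 0 gives x = 115/4, and A''(x) = −4 < 0 confirms a maximum.
Then y = 115 − 2·115/4 = 115/2 and A = 13225/8.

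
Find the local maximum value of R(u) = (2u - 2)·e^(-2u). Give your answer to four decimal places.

0.0498

R'(u) = 2·e^(-2u) + (2u - 2)·(-2)·e^(-2u) = (-4u + 6)·e^(-2u). Since e^(-2u) > 0, the only critical point is u = 3/2.
R''(3/2) has the same sign as -4 < 0, so this is a local maximum.
R(3/2) = (1)·e^(-3) ≈ 0.0498.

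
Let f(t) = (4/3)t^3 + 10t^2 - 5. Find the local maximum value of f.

235/3

f'(t) = 4t^2 + 20t. Setting f'(t) = 0 gives t ∈ {-5, 0}.
Second-derivative test with f''(t) = 8t + 20: f''(-5) = -20 < 0 ⇒ local maximum; f''(0) = 20 > 0 ⇒ local minimum.
So the local maximum value is f(-5) = 235/3.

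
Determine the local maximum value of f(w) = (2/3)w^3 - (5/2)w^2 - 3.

-3

f'(w) = 2w^2 - 5w. Setting f'(w) = 0 gives w ∈ {0, 5/2}.
Second-derivative test with f''(w) = 4w - 5: f''(0) = -5 < 0 ⇒ local maximum; f''(5/2) = 5 > 0 ⇒ local minimum.
So the local maximum value is f(0) = -3.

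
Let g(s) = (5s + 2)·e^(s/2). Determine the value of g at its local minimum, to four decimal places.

-3.0119

By the product rule, g'(s) = ((5/2)s + 6)·e^(s/2). Since e^(s/2) > 0, the only critical point is s = -12/5.
g''(-12/5) has the same sign as 5/2 > 0, so this is a local minimum.
g(-12/5) = (-10)·e^(-6/5) ≈ -3.0119.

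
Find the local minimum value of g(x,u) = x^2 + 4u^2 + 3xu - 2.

-2

∂g/∂x = 2x + 3u = 0 and ∂g/∂u = 3x + 8u = 0, so (x, u) = (0, 0).
The Hessian has g_{xx} = 2, g_{uu} = 8, g_{xu} = 3, giving D = 7 > 0 with g_{xx} > 0, so the point is a local minimum.
g(0, 0) = -2.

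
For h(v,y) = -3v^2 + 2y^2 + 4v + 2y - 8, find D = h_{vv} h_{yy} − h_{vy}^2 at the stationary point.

-24

∂h/∂v = -6v + 4 = 0 and ∂h/∂y = 4y + 2 = 0, so (v, y) = (2/3, -1/2).
The Hessian has h_{vv} = -6, h_{yy} = 4, h_{vy} = 0, giving D = -24 < 0, so the point is a saddle point.
D = (-6)·(4) − (0)^2 = -24.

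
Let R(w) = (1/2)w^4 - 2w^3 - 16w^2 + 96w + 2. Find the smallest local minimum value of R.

-382

R'(w) = 2w^3 - 6w^2 - 32w + 96 = 0 at w = -4, 3, 4.
Since R''(w) = 6w^2 - 12w - 32, we get R''(-4) = 112 > 0 ⇒ local minimum; R''(3) = -14 < 0 ⇒ local maximum; R''(4) = 16 > 0 ⇒ local minimum.
So the smallest local minimum value is R(-4) = -382.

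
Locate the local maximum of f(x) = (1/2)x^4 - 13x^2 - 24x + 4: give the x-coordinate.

Critical points: f'(x) = 2x^3 - 26x - 24 vanishes at x = -3, -1, 4.
Second-derivative test with f''(x) = 6x^2 - 26: f''(-3) = 28 > 0 ⇒ local minimum; f''(-1) = -20 < 0 ⇒ local maximum; f''(4) = 70 > 0 ⇒ local minimum.
The local maximum is f(-1) = 31/2.

-1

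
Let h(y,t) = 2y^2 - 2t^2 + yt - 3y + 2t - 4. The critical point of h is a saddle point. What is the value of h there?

∂h/∂y = 4y + t - 3 = 0 and ∂h/∂t = y - 4t + 2 = 0, so (y, t) = (10/17, 11/17).
The Hessian has h_{yy} = 4, h_{tt} = -4, h_{yt} = 1, giving D = -17 < 0, so the point is a saddle point.
h(10/17, 11/17) = -72/17.

-72/17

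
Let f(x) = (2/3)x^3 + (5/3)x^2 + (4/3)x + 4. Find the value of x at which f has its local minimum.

-2/3

f'(x) = 2x^2 + (10/3)x + 4/3. Setting f'(x) = 0 gives x ∈ {-1, -2/3}.
Since f''(x) = 4x + 10/3, we get f''(-1) = -2/3 < 0 ⇒ local maximum; f''(-2/3) = 2/3 > 0 ⇒ local minimum.
The local minimum is f(-2/3) = 296/81.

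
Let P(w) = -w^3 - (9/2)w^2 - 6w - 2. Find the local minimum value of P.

0

Critical points: P'(w) = -3w^2 - 9w - 6 vanishes at w = -2, -1.
P''(w) = -6w - 9. P''(-2) = 3 > 0 ⇒ local minimum; P''(-1) = -3 < 0 ⇒ local maximum.
Thus P has its local minimum at w = -2, with value 0.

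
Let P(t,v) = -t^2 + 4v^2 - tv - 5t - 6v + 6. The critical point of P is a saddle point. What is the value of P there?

∂P/∂t = -2t - v - 5 = 0 and ∂P/∂v = -t + 8v - 6 = 0, so (t, v) = (-46/17, 7/17).
The Hessian has P_{tt} = -2, P_{vv} = 8, P_{tv} = -1, giving D = -17 < 0, so the point is a saddle point.
P(-46/17, 7/17) = 196/17.

196/17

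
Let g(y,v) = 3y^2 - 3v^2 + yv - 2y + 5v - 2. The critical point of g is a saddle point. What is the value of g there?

-1/37

∂g/∂y = 6y + v - 2 = 0 and ∂g/∂v = y - 6v + 5 = 0, so (y, v) = (7/37, 32/37).
The Hessian has g_{yy} = 6, g_{vv} = -6, g_{yv} = 1, giving D = -37 < 0, so the point is a saddle point.
g(7/37, 32/37) = -1/37.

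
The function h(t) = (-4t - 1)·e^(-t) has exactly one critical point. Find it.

3/4

h'(t) = (-4)·e^(-t) + (-4t - 1)·(-1)·e^(-t) = (4t - 3)·e^(-t). Since e^(-t) > 0, the only critical point is t = 3/4.
h''(3/4) has the same sign as 4 > 0, so this is a local minimum.
h(3/4) = (-4)·e^(-3/4) ≈ -1.8895.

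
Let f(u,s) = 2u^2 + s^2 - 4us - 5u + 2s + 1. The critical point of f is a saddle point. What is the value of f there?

1/8

∂f/∂u = 4u - 4s - 5 = 0 and ∂f/∂s = -4u + 2s + 2 = 0, so (u, s) = (-1/4, -3/2).
The Hessian has f_{uu} = 4, f_{ss} = 2, f_{us} = -4, giving D = -8 < 0, so the point is a saddle point.
f(-1/4, -3/2) = 1/8.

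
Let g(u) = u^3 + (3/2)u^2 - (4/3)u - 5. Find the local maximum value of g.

g'(u) = 3u^2 + 3u - 4/3 = 0 at u = -4/3, 1/3.
g''(u) = 6u + 3. g''(-4/3) = -5 < 0 ⇒ local maximum; g''(1/3) = 5 > 0 ⇒ local minimum.
The local maximum is g(-4/3) = -79/27.

-79/27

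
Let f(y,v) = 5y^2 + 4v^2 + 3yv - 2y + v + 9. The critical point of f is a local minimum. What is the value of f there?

∂f/∂y = 10y + 3v - 2 = 0 and ∂f/∂v = 3y + 8v + 1 = 0, so (y, v) = (19/71, -16/71).
The Hessian has f_{yy} = 10, f_{vv} = 8, f_{yv} = 3, giving D = 71 > 0 with f_{yy} > 0, so the point is a local minimum.
f(19/71, -16/71) = 612/71.

612/71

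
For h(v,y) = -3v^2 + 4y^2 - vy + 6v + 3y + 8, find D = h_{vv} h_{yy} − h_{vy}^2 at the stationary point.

∂h/∂v = -6v - y + 6 = 0 and ∂h/∂y = -v + 8y + 3 = 0, so (v, y) = (51/49, -12/49).
The Hessian has h_{vv} = -6, h_{yy} = 8, h_{vy} = -1, giving D = -49 < 0, so the point is a saddle point.
D = (-6)·(8) − (-1)^2 = -49.

-49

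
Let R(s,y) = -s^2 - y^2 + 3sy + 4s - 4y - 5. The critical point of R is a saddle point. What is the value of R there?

-9/5

∂R/∂s = -2s + 3y + 4 = 0 and ∂R/∂y = 3s - 2y - 4 = 0, so (s, y) = (4/5, -4/5).
The Hessian has R_{ss} = -2, R_{yy} = -2, R_{sy} = 3, giving D = -5 < 0, so the point is a saddle point.
R(4/5, -4/5) = -9/5.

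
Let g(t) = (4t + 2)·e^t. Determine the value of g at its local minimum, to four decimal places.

By the product rule, g'(t) = (4t + 6)·e^t. Since e^t > 0, the only critical point is t = -3/2.
g''(-3/2) has the same sign as 4 > 0, so this is a local minimum.
g(-3/2) = (-4)·e^(-3/2) ≈ -0.8925.

-0.8925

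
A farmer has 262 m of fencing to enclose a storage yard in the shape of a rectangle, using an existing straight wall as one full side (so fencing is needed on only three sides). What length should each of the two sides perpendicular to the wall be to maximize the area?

Let the sides perpendicular to the wall have length x and the parallel side y, so 2x + y = 262 and the area is A = xy = x(262 − 2x).
A'(x) = 262 − 4x = 0 gives x = 131/2, and A''(x) = −4 < 0 confirms a maximum.
Then y = 262 − 2·131/2 = 131 and A = 17161/2.

131/2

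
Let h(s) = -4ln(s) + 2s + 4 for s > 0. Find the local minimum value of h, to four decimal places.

h'(s) = -4/s + 2 = 0 gives s = 2.
h''(s) = 4/s², which is positive for s > 0, so this is a local minimum.
h(2) = -4·ln(2) + 4 + 4 ≈ 5.2274.

5.2274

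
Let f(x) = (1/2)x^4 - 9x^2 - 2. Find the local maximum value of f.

-2

Critical points: f'(x) = 2x^3 - 18x vanishes at x = -3, 0, 3.
Second-derivative test with f''(x) = 6x^2 - 18: f''(-3) = 36 > 0 ⇒ local minimum; f''(0) = -18 < 0 ⇒ local maximum; f''(3) = 36 > 0 ⇒ local minimum.
The local maximum is f(0) = -2.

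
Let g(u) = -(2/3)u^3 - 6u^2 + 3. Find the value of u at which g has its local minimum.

-6

g'(u) = -2u^2 - 12u. Setting g'(u) = 0 gives u ∈ {-6, 0}.
g''(u) = -4u - 12. g''(-6) = 12 > 0 ⇒ local minimum; g''(0) = -12 < 0 ⇒ local maximum.
The local minimum is g(-6) = -69.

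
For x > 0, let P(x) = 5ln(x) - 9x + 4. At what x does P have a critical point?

5/9

P'(x) = 5/x − 9 = 0 gives x = 5/9.
P''(x) = -5/x², which is negative for x > 0, so this is a local maximum.
P(5/9) = 5·ln(5/9) - 5 + 4 ≈ -3.9389.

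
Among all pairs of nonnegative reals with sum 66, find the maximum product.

With x + y = 66, the product is P(x) = x(66 − x).
P'(x) = 66 − 2x = 0 gives x = 33; P'' = −2 < 0, so this is the maximum.
P = 33·33 = 1089.

1089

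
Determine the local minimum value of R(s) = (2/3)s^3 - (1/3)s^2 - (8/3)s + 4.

R'(s) = 2s^2 - (2/3)s - 8/3. Setting R'(s) = 0 gives s ∈ {-1, 4/3}.
Second-derivative test with R''(s) = 4s - 2/3: R''(-1) = -14/3 < 0 ⇒ local maximum; R''(4/3) = 14/3 > 0 ⇒ local minimum.
Thus R has its local minimum at s = 4/3, with value 116/81.

116/81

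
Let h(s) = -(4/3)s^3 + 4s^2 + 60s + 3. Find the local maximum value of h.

709/3

Critical points: h'(s) = -4s^2 + 8s + 60 vanishes at s = -3, 5.
Second-derivative test with h''(s) = -8s + 8: h''(-3) = 32 > 0 ⇒ local minimum; h''(5) = -32 < 0 ⇒ local maximum.
So the local maximum value is h(5) = 709/3.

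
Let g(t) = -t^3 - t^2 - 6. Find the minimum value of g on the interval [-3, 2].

-18

The derivative is -3t^2 - 2t, which vanishes at t = -2/3 and t = 0.
Evaluating at the critical points and endpoints: g(-3) = 12, g(-2/3) = -166/27, g(0) = -6, g(2) = -18.
So the minimum is g(2) = -18.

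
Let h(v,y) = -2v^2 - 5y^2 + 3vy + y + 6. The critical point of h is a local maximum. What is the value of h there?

188/31

∂h/∂v = -4v + 3y = 0 and ∂h/∂y = 3v - 10y + 1 = 0, so (v, y) = (3/31, 4/31).
The Hessian has h_{vv} = -4, h_{yy} = -10, h_{vy} = 3, giving D = 31 > 0 with h_{vv} < 0, so the point is a local maximum.
h(3/31, 4/31) = 188/31.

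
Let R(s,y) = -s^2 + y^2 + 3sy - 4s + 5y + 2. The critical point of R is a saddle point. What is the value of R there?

∂R/∂s = -2s + 3y - 4 = 0 and ∂R/∂y = 3s + 2y + 5 = 0, so (s, y) = (-23/13, 2/13).
The Hessian has R_{ss} = -2, R_{yy} = 2, R_{sy} = 3, giving D = -13 < 0, so the point is a saddle point.
R(-23/13, 2/13) = 77/13.

77/13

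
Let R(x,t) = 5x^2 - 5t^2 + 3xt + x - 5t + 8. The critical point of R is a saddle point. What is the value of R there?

∂R/∂x = 10x + 3t + 1 = 0 and ∂R/∂t = 3x - 10t - 5 = 0, so (x, t) = (5/109, -53/109).
The Hessian has R_{xx} = 10, R_{tt} = -10, R_{xt} = 3, giving D = -109 < 0, so the point is a saddle point.
R(5/109, -53/109) = 1007/109.

1007/109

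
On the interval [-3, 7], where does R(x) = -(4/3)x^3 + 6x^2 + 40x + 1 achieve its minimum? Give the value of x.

R'(x) = -4x^2 + 12x + 40, which vanishes at x = -2 and x = 5.
Compare values at every candidate in [-3, 7]: R(-3) = -29, R(-2) = -133/3, R(5) = 553/3, R(7) = 353/3.
The minimum over the interval is -133/3, attained at x = -2.

-2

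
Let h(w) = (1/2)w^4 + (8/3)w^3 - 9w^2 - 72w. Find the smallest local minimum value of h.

-369/2

Critical points: h'(w) = 2w^3 + 8w^2 - 18w - 72 vanishes at w = -4, -3, 3.
Second-derivative test with h''(w) = 6w^2 + 16w - 18: h''(-4) = 14 > 0 ⇒ local minimum; h''(-3) = -12 < 0 ⇒ local maximum; h''(3) = 84 > 0 ⇒ local minimum.
The smallest local minimum is h(3) = -369/2.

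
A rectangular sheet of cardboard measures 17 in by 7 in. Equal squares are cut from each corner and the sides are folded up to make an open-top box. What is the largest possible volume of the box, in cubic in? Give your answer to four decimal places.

With cut size x, the volume is V(x) = x(17 − 2x)(7 − 2x) for 0 < x < 3.5.
V'(x) = 12x^2 − 96x + 119. Setting V'(x) = 0 gives x ≈ 1.5336 (the root in (0, 3.5)).
V''(x) = 24x − 96 is negative there, so this is the maximum; V ≈ 84.0335.

84.0335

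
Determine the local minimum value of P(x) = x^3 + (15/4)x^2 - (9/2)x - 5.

-99/16

P'(x) = 3x^2 + (15/2)x - 9/2. Setting P'(x) = 0 gives x ∈ {-3, 1/2}.
P''(x) = 6x + 15/2. P''(-3) = -21/2 < 0 ⇒ local maximum; P''(1/2) = 21/2 > 0 ⇒ local minimum.
The local minimum is P(1/2) = -99/16.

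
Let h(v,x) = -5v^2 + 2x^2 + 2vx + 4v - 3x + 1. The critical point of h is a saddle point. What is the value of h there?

∂h/∂v = -10v + 2x + 4 = 0 and ∂h/∂x = 2v + 4x - 3 = 0, so (v, x) = (1/2, 1/2).
The Hessian has h_{vv} = -10, h_{xx} = 4, h_{vx} = 2, giving D = -44 < 0, so the point is a saddle point.
h(1/2, 1/2) = 5/4.

5/4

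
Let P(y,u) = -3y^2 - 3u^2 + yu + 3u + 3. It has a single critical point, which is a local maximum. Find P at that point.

132/35

∂P/∂y = -6y + u = 0 and ∂P/∂u = y - 6u + 3 = 0, so (y, u) = (3/35, 18/35).
The Hessian has P_{yy} = -6, P_{uu} = -6, P_{yu} = 1, giving D = 35 > 0 with P_{yy} < 0, so the point is a local maximum.
P(3/35, 18/35) = 132/35.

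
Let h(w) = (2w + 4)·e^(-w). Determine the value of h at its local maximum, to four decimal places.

5.4366

Differentiating with the product rule gives h'(w) = (-2w - 2)·e^(-w). Since e^(-w) > 0, the only critical point is w = -1.
h''(-1) has the same sign as -2 < 0, so this is a local maximum.
h(-1) = (2)·e^(1) ≈ 5.4366.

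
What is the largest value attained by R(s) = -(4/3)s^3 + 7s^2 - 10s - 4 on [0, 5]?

-4

Differentiating, R'(s) = -4s^2 + 14s - 10; which vanishes at s = 1 and s = 5/2.
Candidates: R(0) = -4; R(1) = -25/3; R(5/2) = -73/12; R(5) = -137/3.
Hence the absolute maximum is -4 at s = 0.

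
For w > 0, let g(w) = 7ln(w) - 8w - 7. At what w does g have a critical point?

7/8

g'(w) = 7/w − 8 = 0 gives w = 7/8.
g''(w) = -7/w², which is negative for w > 0, so this is a local maximum.
g(7/8) = 7·ln(7/8) - 7 - 7 ≈ -14.9347.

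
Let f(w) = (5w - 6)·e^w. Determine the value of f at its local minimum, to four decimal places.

-6.1070

By the product rule, f'(w) = (5w - 1)·e^w. Since e^w > 0, the only critical point is w = 1/5.
f''(1/5) has the same sign as 5 > 0, so this is a local minimum.
f(1/5) = (-5)·e^(1/5) ≈ -6.1070.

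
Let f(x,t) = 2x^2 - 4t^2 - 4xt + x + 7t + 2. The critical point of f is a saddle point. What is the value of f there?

∂f/∂x = 4x - 4t + 1 = 0 and ∂f/∂t = -4x - 8t + 7 = 0, so (x, t) = (5/12, 2/3).
The Hessian has f_{xx} = 4, f_{tt} = -8, f_{xt} = -4, giving D = -48 < 0, so the point is a saddle point.
f(5/12, 2/3) = 109/24.

109/24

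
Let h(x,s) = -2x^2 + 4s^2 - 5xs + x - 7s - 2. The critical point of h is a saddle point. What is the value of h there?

-81/19

∂h/∂x = -4x - 5s + 1 = 0 and ∂h/∂s = -5x + 8s - 7 = 0, so (x, s) = (-9/19, 11/19).
The Hessian has h_{xx} = -4, h_{ss} = 8, h_{xs} = -5, giving D = -57 < 0, so the point is a saddle point.
h(-9/19, 11/19) = -81/19.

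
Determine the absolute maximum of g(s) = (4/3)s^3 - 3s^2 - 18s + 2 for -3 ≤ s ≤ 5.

The derivative is 4s^2 - 6s - 18, which vanishes at s = -3/2 and s = 3.
Compare values at every candidate in [-3, 5]: g(-3) = -7, g(-3/2) = 71/4, g(3) = -43, g(5) = 11/3.
The maximum over the interval is 71/4, attained at s = -3/2.

71/4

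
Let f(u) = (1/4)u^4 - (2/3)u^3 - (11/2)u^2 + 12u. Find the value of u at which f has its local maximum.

1

Critical points: f'(u) = u^3 - 2u^2 - 11u + 12 vanishes at u = -3, 1, 4.
Since f''(u) = 3u^2 - 4u - 11, we get f''(-3) = 28 > 0 ⇒ local minimum; f''(1) = -12 < 0 ⇒ local maximum; f''(4) = 21 > 0 ⇒ local minimum.
The local maximum is f(1) = 73/12.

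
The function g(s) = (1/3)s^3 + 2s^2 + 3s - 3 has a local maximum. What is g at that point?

-3

Critical points: g'(s) = s^2 + 4s + 3 vanishes at s = -3, -1.
g''(s) = 2s + 4. g''(-3) = -2 < 0 ⇒ local maximum; g''(-1) = 2 > 0 ⇒ local minimum.
The local maximum is g(-3) = -3.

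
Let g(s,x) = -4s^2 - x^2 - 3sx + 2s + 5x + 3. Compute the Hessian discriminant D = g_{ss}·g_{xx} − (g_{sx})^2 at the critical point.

7

∂g/∂s = -8s - 3x + 2 = 0 and ∂g/∂x = -3s - 2x + 5 = 0, so (s, x) = (-11/7, 34/7).
The Hessian has g_{ss} = -8, g_{xx} = -2, g_{sx} = -3, giving D = 7 > 0 with g_{ss} < 0, so the point is a local maximum.
D = (-8)·(-2) − (-3)^2 = 7.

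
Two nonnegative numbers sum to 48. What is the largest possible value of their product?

576

With x + y = 48, the product is P(x) = x(48 − x).
P'(x) = 48 − 2x = 0 gives x = 24; P'' = −2 < 0, so this is the maximum.
P = 24·24 = 576.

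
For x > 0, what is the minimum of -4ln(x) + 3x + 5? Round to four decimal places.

7.8493

R'(x) = -4/x + 3 = 0 gives x = 4/3.
R''(x) = 4/x², which is positive for x > 0, so this is a local minimum.
R(4/3) = -4·ln(4/3) + 4 + 5 ≈ 7.8493.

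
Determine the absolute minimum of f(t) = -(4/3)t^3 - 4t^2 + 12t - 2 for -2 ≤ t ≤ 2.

Differentiating, f'(t) = -4t^2 - 8t + 12; whose only zero in [-2, 2] is t = 1.
Compare values at every candidate in [-2, 2]: f(-2) = -94/3; f(1) = 14/3; f(2) = -14/3.
Hence the absolute minimum is -94/3 at t = -2.

-94/3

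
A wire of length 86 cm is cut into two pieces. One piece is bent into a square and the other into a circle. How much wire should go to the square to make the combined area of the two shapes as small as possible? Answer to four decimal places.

Let x be the length used for the square. Square side x/4; circle radius (86−x)/(2π).
A(x) = (x/4)² + π·((86−x)/(2π))² = x²/16 + (86−x)²/(4π) for 0 ≤ x ≤ 86. A'(x) = x/8 − (86−x)/(2π) = 0 gives x = 4·86/(π+4) ≈ 48.1685.
A'' = 1/8 + 1/(2π) > 0, so this gives the minimum combined area; x ≈ 48.1685 cm to the square.

48.1685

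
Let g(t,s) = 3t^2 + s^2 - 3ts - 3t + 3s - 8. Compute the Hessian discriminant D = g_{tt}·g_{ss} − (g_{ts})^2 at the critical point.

∂g/∂t = 6t - 3s - 3 = 0 and ∂g/∂s = -3t + 2s + 3 = 0, so (t, s) = (-1, -3).
The Hessian has g_{tt} = 6, g_{ss} = 2, g_{ts} = -3, giving D = 3 > 0 with g_{tt} > 0, so the point is a local minimum.
D = (6)·(2) − (-3)^2 = 3.

3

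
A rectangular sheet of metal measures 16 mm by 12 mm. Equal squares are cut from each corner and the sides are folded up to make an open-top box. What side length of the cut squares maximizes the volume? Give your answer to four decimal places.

2.2630

With cut size x, the volume is V(x) = x(16 − 2x)(12 − 2x) for 0 < x < 6.
V'(x) = 12x^2 − 112x + 192. Setting V'(x) = 0 gives x ≈ 2.2630 (the root in (0, 6)).
V''(x) = 24x − 112 is negative there, so this is the maximum; V ≈ 194.0674.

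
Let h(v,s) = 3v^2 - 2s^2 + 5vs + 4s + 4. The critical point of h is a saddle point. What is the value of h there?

∂h/∂v = 6v + 5s = 0 and ∂h/∂s = 5v - 4s + 4 = 0, so (v, s) = (-20/49, 24/49).
The Hessian has h_{vv} = 6, h_{ss} = -4, h_{vs} = 5, giving D = -49 < 0, so the point is a saddle point.
h(-20/49, 24/49) = 244/49.

244/49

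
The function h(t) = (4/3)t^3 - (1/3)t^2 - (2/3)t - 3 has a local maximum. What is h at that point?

h'(t) = 4t^2 - (2/3)t - 2/3. Setting h'(t) = 0 gives t ∈ {-1/3, 1/2}.
h''(t) = 8t - 2/3. h''(-1/3) = -10/3 < 0 ⇒ local maximum; h''(1/2) = 10/3 > 0 ⇒ local minimum.
The local maximum is h(-1/3) = -232/81.

-232/81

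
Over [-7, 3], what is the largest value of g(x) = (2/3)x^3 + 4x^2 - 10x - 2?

g'(x) = 2x^2 + 8x - 10, which vanishes at x = -5 and x = 1.
Compare values at every candidate in [-7, 3]: g(-7) = 106/3; g(-5) = 194/3; g(1) = -22/3; g(3) = 22.
So the maximum is g(-5) = 194/3.

194/3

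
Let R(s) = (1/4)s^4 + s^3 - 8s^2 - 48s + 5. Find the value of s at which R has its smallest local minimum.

Critical points: R'(s) = s^3 + 3s^2 - 16s - 48 vanishes at s = -4, -3, 4.
Since R''(s) = 3s^2 + 6s - 16, we get R''(-4) = 8 > 0 ⇒ local minimum; R''(-3) = -7 < 0 ⇒ local maximum; R''(4) = 56 > 0 ⇒ local minimum.
Thus R has its smallest local minimum at s = 4, with value -187.

4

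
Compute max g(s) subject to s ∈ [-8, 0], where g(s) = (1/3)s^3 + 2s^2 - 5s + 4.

112/3

The derivative is s^2 + 4s - 5, whose only zero in [-8, 0] is s = -5.
Evaluating at the critical points and endpoints: g(-8) = 4/3,  g(-5) = 112/3,  g(0) = 4.
So the maximum is g(-5) = 112/3.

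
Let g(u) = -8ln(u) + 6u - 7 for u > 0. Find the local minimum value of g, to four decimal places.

-1.3015

g'(u) = -8/u + 6 = 0 gives u = 4/3.
g''(u) = 8/u², which is positive for u > 0, so this is a local minimum.
g(4/3) = -8·ln(4/3) + 8 - 7 ≈ -1.3015.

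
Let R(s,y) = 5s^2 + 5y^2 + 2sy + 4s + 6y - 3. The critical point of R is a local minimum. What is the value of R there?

-125/24

∂R/∂s = 10s + 2y + 4 = 0 and ∂R/∂y = 2s + 10y + 6 = 0, so (s, y) = (-7/24, -13/24).
The Hessian has R_{ss} = 10, R_{yy} = 10, R_{sy} = 2, giving D = 96 > 0 with R_{ss} > 0, so the point is a local minimum.
R(-7/24, -13/24) = -125/24.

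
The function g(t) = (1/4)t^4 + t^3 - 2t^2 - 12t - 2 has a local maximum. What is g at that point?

10

Critical points: g'(t) = t^3 + 3t^2 - 4t - 12 vanishes at t = -3, -2, 2.
g''(t) = 3t^2 + 6t - 4. g''(-3) = 5 > 0 ⇒ local minimum; g''(-2) = -4 < 0 ⇒ local maximum; g''(2) = 20 > 0 ⇒ local minimum.
So the local maximum value is g(-2) = 10.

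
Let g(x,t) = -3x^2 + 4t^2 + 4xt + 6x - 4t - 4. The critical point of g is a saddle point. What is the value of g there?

∂g/∂x = -6x + 4t + 6 = 0 and ∂g/∂t = 4x + 8t - 4 = 0, so (x, t) = (1, 0).
The Hessian has g_{xx} = -6, g_{tt} = 8, g_{xt} = 4, giving D = -64 < 0, so the point is a saddle point.
g(1, 0) = -1.

-1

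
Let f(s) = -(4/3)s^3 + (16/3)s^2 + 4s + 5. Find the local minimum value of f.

f'(s) = -4s^2 + (32/3)s + 4. Setting f'(s) = 0 gives s ∈ {-1/3, 3}.
Second-derivative test with f''(s) = -8s + 32/3: f''(-1/3) = 40/3 > 0 ⇒ local minimum; f''(3) = -40/3 < 0 ⇒ local maximum.
The local minimum is f(-1/3) = 349/81.

349/81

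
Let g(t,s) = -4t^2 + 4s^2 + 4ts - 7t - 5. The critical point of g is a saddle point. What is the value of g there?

-51/20

∂g/∂t = -8t + 4s - 7 = 0 and ∂g/∂s = 4t + 8s = 0, so (t, s) = (-7/10, 7/20).
The Hessian has g_{tt} = -8, g_{ss} = 8, g_{ts} = 4, giving D = -80 < 0, so the point is a saddle point.
g(-7/10, 7/20) = -51/20.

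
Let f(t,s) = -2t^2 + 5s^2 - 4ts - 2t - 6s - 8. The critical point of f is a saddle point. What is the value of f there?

∂f/∂t = -4t - 4s - 2 = 0 and ∂f/∂s = -4t + 10s - 6 = 0, so (t, s) = (-11/14, 2/7).
The Hessian has f_{tt} = -4, f_{ss} = 10, f_{ts} = -4, giving D = -56 < 0, so the point is a saddle point.
f(-11/14, 2/7) = -113/14.

-113/14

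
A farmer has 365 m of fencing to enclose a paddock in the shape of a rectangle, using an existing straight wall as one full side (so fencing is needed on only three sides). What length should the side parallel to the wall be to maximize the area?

365/2

Let the sides perpendicular to the wall have length x and the parallel side y, so 2x + y = 365 and the area is A = xy = x(365 − 2x).
A'(x) = 365 − 4x = 0 gives x = 365/4, and A''(x) = −4 < 0 confirms a maximum.
Then y = 365 − 2·365/4 = 365/2 and A = 133225/8.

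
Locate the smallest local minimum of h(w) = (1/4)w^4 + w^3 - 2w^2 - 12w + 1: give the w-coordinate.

h'(w) = w^3 + 3w^2 - 4w - 12 = 0 at w = -3, -2, 2.
Since h''(w) = 3w^2 + 6w - 4, we get h''(-3) = 5 > 0 ⇒ local minimum; h''(-2) = -4 < 0 ⇒ local maximum; h''(2) = 20 > 0 ⇒ local minimum.
The smallest local minimum is h(2) = -19.

2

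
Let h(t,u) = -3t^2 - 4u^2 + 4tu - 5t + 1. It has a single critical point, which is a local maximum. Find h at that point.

33/8

∂h/∂t = -6t + 4u - 5 = 0 and ∂h/∂u = 4t - 8u = 0, so (t, u) = (-5/4, -5/8).
The Hessian has h_{tt} = -6, h_{uu} = -8, h_{tu} = 4, giving D = 32 > 0 with h_{tt} < 0, so the point is a local maximum.
h(-5/4, -5/8) = 33/8.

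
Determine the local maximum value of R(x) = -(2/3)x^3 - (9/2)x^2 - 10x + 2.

28/3

Critical points: R'(x) = -2x^2 - 9x - 10 vanishes at x = -5/2, -2.
Since R''(x) = -4x - 9, we get R''(-5/2) = 1 > 0 ⇒ local minimum; R''(-2) = -1 < 0 ⇒ local maximum.
Thus R has its local maximum at x = -2, with value 28/3.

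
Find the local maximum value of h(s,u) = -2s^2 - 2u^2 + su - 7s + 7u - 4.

29/5

∂h/∂s = -4s + u - 7 = 0 and ∂h/∂u = s - 4u + 7 = 0, so (s, u) = (-7/5, 7/5).
The Hessian has h_{ss} = -4, h_{uu} = -4, h_{su} = 1, giving D = 15 > 0 with h_{ss} < 0, so the point is a local maximum.
h(-7/5, 7/5) = 29/5.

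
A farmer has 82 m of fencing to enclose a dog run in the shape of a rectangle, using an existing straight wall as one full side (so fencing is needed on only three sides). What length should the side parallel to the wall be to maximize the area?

Let the sides perpendicular to the wall have length x and the parallel side y, so 2x + y = 82 and the area is A = xy = x(82 − 2x).
A'(x) = 82 − 4x = 0 gives x = 41/2, and A''(x) = −4 < 0 confirms a maximum.
Then y = 82 − 2·41/2 = 41 and A = 1681/2.

41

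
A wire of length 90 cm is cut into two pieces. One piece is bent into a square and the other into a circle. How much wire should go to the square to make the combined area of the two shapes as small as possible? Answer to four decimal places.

50.4089

Let x be the length used for the square. Square side x/4; circle radius (90−x)/(2π).
A(x) = (x/4)² + π·((90−x)/(2π))² = x²/16 + (90−x)²/(4π) for 0 ≤ x ≤ 90. A'(x) = x/8 − (90−x)/(2π) = 0 gives x = 4·90/(π+4) ≈ 50.4089.
A'' = 1/8 + 1/(2π) > 0, so this gives the minimum combined area; x ≈ 50.4089 cm to the square.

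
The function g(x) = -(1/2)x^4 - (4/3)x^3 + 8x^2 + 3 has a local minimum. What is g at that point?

g'(x) = -2x^3 - 4x^2 + 16x. Setting g'(x) = 0 gives x ∈ {-4, 0, 2}.
Second-derivative test with g''(x) = -6x^2 - 8x + 16: g''(-4) = -48 < 0 ⇒ local maximum; g''(0) = 16 > 0 ⇒ local minimum; g''(2) = -24 < 0 ⇒ local maximum.
So the local minimum value is g(0) = 3.

3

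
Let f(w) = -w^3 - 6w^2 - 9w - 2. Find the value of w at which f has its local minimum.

-3

Critical points: f'(w) = -3w^2 - 12w - 9 vanishes at w = -3, -1.
f''(w) = -6w - 12. f''(-3) = 6 > 0 ⇒ local minimum; f''(-1) = -6 < 0 ⇒ local maximum.
The local minimum is f(-3) = -2.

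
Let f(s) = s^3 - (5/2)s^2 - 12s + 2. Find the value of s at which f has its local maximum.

-4/3

f'(s) = 3s^2 - 5s - 12. Setting f'(s) = 0 gives s ∈ {-4/3, 3}.
Second-derivative test with f''(s) = 6s - 5: f''(-4/3) = -13 < 0 ⇒ local maximum; f''(3) = 13 > 0 ⇒ local minimum.
Thus f has its local maximum at s = -4/3, with value 302/27.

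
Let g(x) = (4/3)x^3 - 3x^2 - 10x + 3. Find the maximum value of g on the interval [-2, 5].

Differentiating, g'(x) = 4x^2 - 6x - 10; which vanishes at x = -1 and x = 5/2.
Compare values at every candidate in [-2, 5]: g(-2) = 1/3; g(-1) = 26/3; g(5/2) = -239/12; g(5) = 134/3.
The maximum over the interval is 134/3, attained at x = 5.

134/3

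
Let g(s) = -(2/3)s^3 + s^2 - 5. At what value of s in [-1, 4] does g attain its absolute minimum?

4

The derivative is -2s^2 + 2s, which vanishes at s = 0 and s = 1.
Candidates: g(-1) = -10/3; g(0) = -5; g(1) = -14/3; g(4) = -95/3.
So the minimum is g(4) = -95/3.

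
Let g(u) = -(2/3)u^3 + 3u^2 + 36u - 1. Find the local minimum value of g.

-64

g'(u) = -2u^2 + 6u + 36. Setting g'(u) = 0 gives u ∈ {-3, 6}.
Since g''(u) = -4u + 6, we get g''(-3) = 18 > 0 ⇒ local minimum; g''(6) = -18 < 0 ⇒ local maximum.
So the local minimum value is g(-3) = -64.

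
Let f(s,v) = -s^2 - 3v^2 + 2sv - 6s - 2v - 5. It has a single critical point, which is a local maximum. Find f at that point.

12

∂f/∂s = -2s + 2v - 6 = 0 and ∂f/∂v = 2s - 6v - 2 = 0, so (s, v) = (-5, -2).
The Hessian has f_{ss} = -2, f_{vv} = -6, f_{sv} = 2, giving D = 8 > 0 with f_{ss} < 0, so the point is a local maximum.
f(-5, -2) = 12.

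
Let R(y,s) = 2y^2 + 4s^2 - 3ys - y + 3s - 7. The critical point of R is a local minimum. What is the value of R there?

-174/23

∂R/∂y = 4y - 3s - 1 = 0 and ∂R/∂s = -3y + 8s + 3 = 0, so (y, s) = (-1/23, -9/23).
The Hessian has R_{yy} = 4, R_{ss} = 8, R_{ys} = -3, giving D = 23 > 0 with R_{yy} > 0, so the point is a local minimum.
R(-1/23, -9/23) = -174/23.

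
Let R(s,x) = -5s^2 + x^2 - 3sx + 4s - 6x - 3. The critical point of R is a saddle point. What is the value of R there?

∂R/∂s = -10s - 3x + 4 = 0 and ∂R/∂x = -3s + 2x - 6 = 0, so (s, x) = (-10/29, 72/29).
The Hessian has R_{ss} = -10, R_{xx} = 2, R_{sx} = -3, giving D = -29 < 0, so the point is a saddle point.
R(-10/29, 72/29) = -323/29.

-323/29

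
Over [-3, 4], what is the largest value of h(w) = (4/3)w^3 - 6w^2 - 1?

-1

h'(w) = 4w^2 - 12w, which vanishes at w = 0 and w = 3.
Evaluating at the critical points and endpoints: h(-3) = -91; h(0) = -1; h(3) = -19; h(4) = -35/3.
The maximum over the interval is -1, attained at w = 0.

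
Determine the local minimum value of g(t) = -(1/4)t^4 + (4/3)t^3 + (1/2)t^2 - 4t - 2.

-53/12

g'(t) = -t^3 + 4t^2 + t - 4 = 0 at t = -1, 1, 4.
g''(t) = -3t^2 + 8t + 1. g''(-1) = -10 < 0 ⇒ local maximum; g''(1) = 6 > 0 ⇒ local minimum; g''(4) = -15 < 0 ⇒ local maximum.
So the local minimum value is g(1) = -53/12.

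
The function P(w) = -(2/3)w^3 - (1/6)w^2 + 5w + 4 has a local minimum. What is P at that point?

-277/162

Critical points: P'(w) = -2w^2 - (1/3)w + 5 vanishes at w = -5/3, 3/2.
Since P''(w) = -4w - 1/3, we get P''(-5/3) = 19/3 > 0 ⇒ local minimum; P''(3/2) = -19/3 < 0 ⇒ local maximum.
Thus P has its local minimum at w = -5/3, with value -277/162.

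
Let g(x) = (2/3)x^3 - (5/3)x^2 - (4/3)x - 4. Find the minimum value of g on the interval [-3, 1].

-33

The derivative is 2x^2 - (10/3)x - 4/3, whose only zero in [-3, 1] is x = -1/3.
Evaluating at the critical points and endpoints: g(-3) = -33; g(-1/3) = -305/81; g(1) = -19/3.
The minimum over the interval is -33, attained at x = -3.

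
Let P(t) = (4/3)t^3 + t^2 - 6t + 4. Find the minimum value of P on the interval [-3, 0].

The derivative is 4t^2 + 2t - 6, whose only zero in [-3, 0] is t = -3/2.
Candidates: P(-3) = -5, P(-3/2) = 43/4, P(0) = 4.
Hence the absolute minimum is -5 at t = -3.

-5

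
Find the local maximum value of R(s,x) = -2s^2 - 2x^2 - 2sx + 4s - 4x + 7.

15

∂R/∂s = -4s - 2x + 4 = 0 and ∂R/∂x = -2s - 4x - 4 = 0, so (s, x) = (2, -2).
The Hessian has R_{ss} = -4, R_{xx} = -4, R_{sx} = -2, giving D = 12 > 0 with R_{ss} < 0, so the point is a local maximum.
R(2, -2) = 15.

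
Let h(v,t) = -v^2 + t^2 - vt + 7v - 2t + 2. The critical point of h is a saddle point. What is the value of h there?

41/5

∂h/∂v = -2v - t + 7 = 0 and ∂h/∂t = -v + 2t - 2 = 0, so (v, t) = (12/5, 11/5).
The Hessian has h_{vv} = -2, h_{tt} = 2, h_{vt} = -1, giving D = -5 < 0, so the point is a saddle point.
h(12/5, 11/5) = 41/5.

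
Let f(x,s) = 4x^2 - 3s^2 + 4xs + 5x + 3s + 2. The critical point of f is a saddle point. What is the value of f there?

29/64

∂f/∂x = 8x + 4s + 5 = 0 and ∂f/∂s = 4x - 6s + 3 = 0, so (x, s) = (-21/32, 1/16).
The Hessian has f_{xx} = 8, f_{ss} = -6, f_{xs} = 4, giving D = -64 < 0, so the point is a saddle point.
f(-21/32, 1/16) = 29/64.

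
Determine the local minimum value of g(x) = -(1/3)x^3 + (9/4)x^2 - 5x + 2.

-5/3

Critical points: g'(x) = -x^2 + (9/2)x - 5 vanishes at x = 2, 5/2.
Second-derivative test with g''(x) = -2x + 9/2: g''(2) = 1/2 > 0 ⇒ local minimum; g''(5/2) = -1/2 < 0 ⇒ local maximum.
The local minimum is g(2) = -5/3.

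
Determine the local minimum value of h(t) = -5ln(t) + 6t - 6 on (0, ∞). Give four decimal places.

-0.0884

h'(t) = -5/t + 6 = 0 gives t = 5/6.
h''(t) = 5/t², which is positive for t > 0, so this is a local minimum.
h(5/6) = -5·ln(5/6) + 5 - 6 ≈ -0.0884.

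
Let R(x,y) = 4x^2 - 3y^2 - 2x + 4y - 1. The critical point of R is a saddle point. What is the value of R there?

∂R/∂x = 8x - 2 = 0 and ∂R/∂y = -6y + 4 = 0, so (x, y) = (1/4, 2/3).
The Hessian has R_{xx} = 8, R_{yy} = -6, R_{xy} = 0, giving D = -48 < 0, so the point is a saddle point.
R(1/4, 2/3) = 1/12.

1/12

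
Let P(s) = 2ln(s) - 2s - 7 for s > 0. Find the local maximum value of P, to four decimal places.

-9.0000

P'(s) = 2/s − 2 = 0 gives s = 1.
P''(s) = -2/s², which is negative for s > 0, so this is a local maximum.
P(1) = 2·ln(1) - 2 - 7 ≈ -9.0000.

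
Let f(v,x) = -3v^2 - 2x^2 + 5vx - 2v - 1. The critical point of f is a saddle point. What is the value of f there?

∂f/∂v = -6v + 5x - 2 = 0 and ∂f/∂x = 5v - 4x = 0, so (v, x) = (8, 10).
The Hessian has f_{vv} = -6, f_{xx} = -4, f_{vx} = 5, giving D = -1 < 0, so the point is a saddle point.
f(8, 10) = -9.

-9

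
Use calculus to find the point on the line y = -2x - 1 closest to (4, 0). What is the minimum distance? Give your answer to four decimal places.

Minimize D(x)^2 = (x - 4)^2 + (-2x - 1)^2.
d/dx[D^2] = 2(x - 4) + 2·(-2)·(-2x - 1) = 0 ⇒ x = 2/5.
Then y = -9/5 and the distance is √(81/5) ≈ 4.0249.

4.0249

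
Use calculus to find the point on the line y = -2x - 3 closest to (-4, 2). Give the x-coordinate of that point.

Minimize D(x)^2 = (x + 4)^2 + (-2x - 5)^2.
d/dx[D^2] = 2(x + 4) + 2·(-2)·(-2x - 5) = 0 ⇒ x = -14/5.
Then y = 13/5 and the distance is √(9/5) ≈ 1.3416.

-14/5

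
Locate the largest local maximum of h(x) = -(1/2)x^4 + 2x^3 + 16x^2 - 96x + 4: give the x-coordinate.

-4

Critical points: h'(x) = -2x^3 + 6x^2 + 32x - 96 vanishes at x = -4, 3, 4.
Second-derivative test with h''(x) = -6x^2 + 12x + 32: h''(-4) = -112 < 0 ⇒ local maximum; h''(3) = 14 > 0 ⇒ local minimum; h''(4) = -16 < 0 ⇒ local maximum.
Thus h has its largest local maximum at x = -4, with value 388.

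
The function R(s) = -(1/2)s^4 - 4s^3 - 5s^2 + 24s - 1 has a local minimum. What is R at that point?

Critical points: R'(s) = -2s^3 - 12s^2 - 10s + 24 vanishes at s = -4, -3, 1.
Second-derivative test with R''(s) = -6s^2 - 24s - 10: R''(-4) = -10 < 0 ⇒ local maximum; R''(-3) = 8 > 0 ⇒ local minimum; R''(1) = -40 < 0 ⇒ local maximum.
So the local minimum value is R(-3) = -101/2.

-101/2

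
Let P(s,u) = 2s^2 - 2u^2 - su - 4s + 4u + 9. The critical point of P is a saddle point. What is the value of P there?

137/17

∂P/∂s = 4s - u - 4 = 0 and ∂P/∂u = -s - 4u + 4 = 0, so (s, u) = (20/17, 12/17).
The Hessian has P_{ss} = 4, P_{uu} = -4, P_{su} = -1, giving D = -17 < 0, so the point is a saddle point.
P(20/17, 12/17) = 137/17.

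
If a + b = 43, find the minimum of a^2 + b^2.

With a + b = 43, a^2 + b^2 = a^2 + (43 − a)^2.
The derivative 2a − 2(43 − a) = 4a − 86 vanishes at a = 43/2; second derivative 4 > 0, a minimum.
The minimum is 2·(43/2)^2 = 1849/2.

1849/2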